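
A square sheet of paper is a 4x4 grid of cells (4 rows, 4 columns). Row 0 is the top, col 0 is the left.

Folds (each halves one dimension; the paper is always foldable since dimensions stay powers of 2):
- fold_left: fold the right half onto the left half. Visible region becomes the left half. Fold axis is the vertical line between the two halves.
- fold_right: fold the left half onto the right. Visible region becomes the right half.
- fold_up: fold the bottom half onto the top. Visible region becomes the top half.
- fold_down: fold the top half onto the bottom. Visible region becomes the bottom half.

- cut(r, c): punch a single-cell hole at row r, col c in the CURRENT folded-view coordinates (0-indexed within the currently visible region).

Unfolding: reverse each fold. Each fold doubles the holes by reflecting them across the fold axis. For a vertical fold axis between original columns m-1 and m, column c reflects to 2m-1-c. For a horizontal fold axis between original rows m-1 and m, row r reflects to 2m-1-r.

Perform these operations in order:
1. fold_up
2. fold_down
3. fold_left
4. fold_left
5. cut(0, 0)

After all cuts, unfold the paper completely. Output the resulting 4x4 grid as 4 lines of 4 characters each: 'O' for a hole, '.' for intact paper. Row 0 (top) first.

Answer: OOOO
OOOO
OOOO
OOOO

Derivation:
Op 1 fold_up: fold axis h@2; visible region now rows[0,2) x cols[0,4) = 2x4
Op 2 fold_down: fold axis h@1; visible region now rows[1,2) x cols[0,4) = 1x4
Op 3 fold_left: fold axis v@2; visible region now rows[1,2) x cols[0,2) = 1x2
Op 4 fold_left: fold axis v@1; visible region now rows[1,2) x cols[0,1) = 1x1
Op 5 cut(0, 0): punch at orig (1,0); cuts so far [(1, 0)]; region rows[1,2) x cols[0,1) = 1x1
Unfold 1 (reflect across v@1): 2 holes -> [(1, 0), (1, 1)]
Unfold 2 (reflect across v@2): 4 holes -> [(1, 0), (1, 1), (1, 2), (1, 3)]
Unfold 3 (reflect across h@1): 8 holes -> [(0, 0), (0, 1), (0, 2), (0, 3), (1, 0), (1, 1), (1, 2), (1, 3)]
Unfold 4 (reflect across h@2): 16 holes -> [(0, 0), (0, 1), (0, 2), (0, 3), (1, 0), (1, 1), (1, 2), (1, 3), (2, 0), (2, 1), (2, 2), (2, 3), (3, 0), (3, 1), (3, 2), (3, 3)]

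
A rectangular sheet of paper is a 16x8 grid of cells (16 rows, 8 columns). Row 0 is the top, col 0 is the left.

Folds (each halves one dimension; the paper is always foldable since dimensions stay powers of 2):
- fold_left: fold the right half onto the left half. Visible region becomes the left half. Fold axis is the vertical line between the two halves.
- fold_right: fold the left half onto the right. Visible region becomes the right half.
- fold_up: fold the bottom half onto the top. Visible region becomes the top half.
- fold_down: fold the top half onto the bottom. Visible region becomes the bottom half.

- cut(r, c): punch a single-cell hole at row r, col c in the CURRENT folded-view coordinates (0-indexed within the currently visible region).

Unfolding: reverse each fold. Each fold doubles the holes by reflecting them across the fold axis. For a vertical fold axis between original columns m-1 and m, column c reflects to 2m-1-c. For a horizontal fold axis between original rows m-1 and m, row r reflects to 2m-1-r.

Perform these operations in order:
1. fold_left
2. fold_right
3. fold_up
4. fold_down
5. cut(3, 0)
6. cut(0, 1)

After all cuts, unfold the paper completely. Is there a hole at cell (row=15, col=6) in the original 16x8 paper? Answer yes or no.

Op 1 fold_left: fold axis v@4; visible region now rows[0,16) x cols[0,4) = 16x4
Op 2 fold_right: fold axis v@2; visible region now rows[0,16) x cols[2,4) = 16x2
Op 3 fold_up: fold axis h@8; visible region now rows[0,8) x cols[2,4) = 8x2
Op 4 fold_down: fold axis h@4; visible region now rows[4,8) x cols[2,4) = 4x2
Op 5 cut(3, 0): punch at orig (7,2); cuts so far [(7, 2)]; region rows[4,8) x cols[2,4) = 4x2
Op 6 cut(0, 1): punch at orig (4,3); cuts so far [(4, 3), (7, 2)]; region rows[4,8) x cols[2,4) = 4x2
Unfold 1 (reflect across h@4): 4 holes -> [(0, 2), (3, 3), (4, 3), (7, 2)]
Unfold 2 (reflect across h@8): 8 holes -> [(0, 2), (3, 3), (4, 3), (7, 2), (8, 2), (11, 3), (12, 3), (15, 2)]
Unfold 3 (reflect across v@2): 16 holes -> [(0, 1), (0, 2), (3, 0), (3, 3), (4, 0), (4, 3), (7, 1), (7, 2), (8, 1), (8, 2), (11, 0), (11, 3), (12, 0), (12, 3), (15, 1), (15, 2)]
Unfold 4 (reflect across v@4): 32 holes -> [(0, 1), (0, 2), (0, 5), (0, 6), (3, 0), (3, 3), (3, 4), (3, 7), (4, 0), (4, 3), (4, 4), (4, 7), (7, 1), (7, 2), (7, 5), (7, 6), (8, 1), (8, 2), (8, 5), (8, 6), (11, 0), (11, 3), (11, 4), (11, 7), (12, 0), (12, 3), (12, 4), (12, 7), (15, 1), (15, 2), (15, 5), (15, 6)]
Holes: [(0, 1), (0, 2), (0, 5), (0, 6), (3, 0), (3, 3), (3, 4), (3, 7), (4, 0), (4, 3), (4, 4), (4, 7), (7, 1), (7, 2), (7, 5), (7, 6), (8, 1), (8, 2), (8, 5), (8, 6), (11, 0), (11, 3), (11, 4), (11, 7), (12, 0), (12, 3), (12, 4), (12, 7), (15, 1), (15, 2), (15, 5), (15, 6)]

Answer: yes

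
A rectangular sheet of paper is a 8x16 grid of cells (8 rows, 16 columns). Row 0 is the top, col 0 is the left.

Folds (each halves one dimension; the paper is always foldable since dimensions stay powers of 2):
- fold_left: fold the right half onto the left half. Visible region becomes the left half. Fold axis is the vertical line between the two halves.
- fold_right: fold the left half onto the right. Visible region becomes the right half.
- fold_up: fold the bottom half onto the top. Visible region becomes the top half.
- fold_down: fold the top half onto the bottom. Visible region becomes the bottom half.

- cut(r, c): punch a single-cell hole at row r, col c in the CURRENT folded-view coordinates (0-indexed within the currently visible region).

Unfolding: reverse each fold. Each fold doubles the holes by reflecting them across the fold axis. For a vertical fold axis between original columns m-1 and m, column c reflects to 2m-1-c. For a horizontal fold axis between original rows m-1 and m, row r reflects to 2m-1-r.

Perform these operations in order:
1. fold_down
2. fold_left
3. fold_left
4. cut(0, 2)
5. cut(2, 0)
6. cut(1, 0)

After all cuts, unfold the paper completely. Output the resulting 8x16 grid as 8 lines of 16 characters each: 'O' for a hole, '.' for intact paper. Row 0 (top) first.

Op 1 fold_down: fold axis h@4; visible region now rows[4,8) x cols[0,16) = 4x16
Op 2 fold_left: fold axis v@8; visible region now rows[4,8) x cols[0,8) = 4x8
Op 3 fold_left: fold axis v@4; visible region now rows[4,8) x cols[0,4) = 4x4
Op 4 cut(0, 2): punch at orig (4,2); cuts so far [(4, 2)]; region rows[4,8) x cols[0,4) = 4x4
Op 5 cut(2, 0): punch at orig (6,0); cuts so far [(4, 2), (6, 0)]; region rows[4,8) x cols[0,4) = 4x4
Op 6 cut(1, 0): punch at orig (5,0); cuts so far [(4, 2), (5, 0), (6, 0)]; region rows[4,8) x cols[0,4) = 4x4
Unfold 1 (reflect across v@4): 6 holes -> [(4, 2), (4, 5), (5, 0), (5, 7), (6, 0), (6, 7)]
Unfold 2 (reflect across v@8): 12 holes -> [(4, 2), (4, 5), (4, 10), (4, 13), (5, 0), (5, 7), (5, 8), (5, 15), (6, 0), (6, 7), (6, 8), (6, 15)]
Unfold 3 (reflect across h@4): 24 holes -> [(1, 0), (1, 7), (1, 8), (1, 15), (2, 0), (2, 7), (2, 8), (2, 15), (3, 2), (3, 5), (3, 10), (3, 13), (4, 2), (4, 5), (4, 10), (4, 13), (5, 0), (5, 7), (5, 8), (5, 15), (6, 0), (6, 7), (6, 8), (6, 15)]

Answer: ................
O......OO......O
O......OO......O
..O..O....O..O..
..O..O....O..O..
O......OO......O
O......OO......O
................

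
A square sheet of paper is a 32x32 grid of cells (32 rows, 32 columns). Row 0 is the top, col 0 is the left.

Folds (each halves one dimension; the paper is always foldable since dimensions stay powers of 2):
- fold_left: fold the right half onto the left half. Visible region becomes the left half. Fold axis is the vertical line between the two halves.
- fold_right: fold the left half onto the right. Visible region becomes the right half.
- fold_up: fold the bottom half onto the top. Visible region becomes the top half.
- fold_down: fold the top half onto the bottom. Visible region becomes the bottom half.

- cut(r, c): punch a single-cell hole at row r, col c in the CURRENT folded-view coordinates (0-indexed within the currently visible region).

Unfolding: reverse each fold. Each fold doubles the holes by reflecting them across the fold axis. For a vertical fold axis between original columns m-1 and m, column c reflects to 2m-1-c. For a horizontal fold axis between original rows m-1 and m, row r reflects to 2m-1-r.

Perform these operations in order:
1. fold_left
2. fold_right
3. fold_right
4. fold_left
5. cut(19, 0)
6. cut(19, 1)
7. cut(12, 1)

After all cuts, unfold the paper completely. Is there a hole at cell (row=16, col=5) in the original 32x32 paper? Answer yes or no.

Op 1 fold_left: fold axis v@16; visible region now rows[0,32) x cols[0,16) = 32x16
Op 2 fold_right: fold axis v@8; visible region now rows[0,32) x cols[8,16) = 32x8
Op 3 fold_right: fold axis v@12; visible region now rows[0,32) x cols[12,16) = 32x4
Op 4 fold_left: fold axis v@14; visible region now rows[0,32) x cols[12,14) = 32x2
Op 5 cut(19, 0): punch at orig (19,12); cuts so far [(19, 12)]; region rows[0,32) x cols[12,14) = 32x2
Op 6 cut(19, 1): punch at orig (19,13); cuts so far [(19, 12), (19, 13)]; region rows[0,32) x cols[12,14) = 32x2
Op 7 cut(12, 1): punch at orig (12,13); cuts so far [(12, 13), (19, 12), (19, 13)]; region rows[0,32) x cols[12,14) = 32x2
Unfold 1 (reflect across v@14): 6 holes -> [(12, 13), (12, 14), (19, 12), (19, 13), (19, 14), (19, 15)]
Unfold 2 (reflect across v@12): 12 holes -> [(12, 9), (12, 10), (12, 13), (12, 14), (19, 8), (19, 9), (19, 10), (19, 11), (19, 12), (19, 13), (19, 14), (19, 15)]
Unfold 3 (reflect across v@8): 24 holes -> [(12, 1), (12, 2), (12, 5), (12, 6), (12, 9), (12, 10), (12, 13), (12, 14), (19, 0), (19, 1), (19, 2), (19, 3), (19, 4), (19, 5), (19, 6), (19, 7), (19, 8), (19, 9), (19, 10), (19, 11), (19, 12), (19, 13), (19, 14), (19, 15)]
Unfold 4 (reflect across v@16): 48 holes -> [(12, 1), (12, 2), (12, 5), (12, 6), (12, 9), (12, 10), (12, 13), (12, 14), (12, 17), (12, 18), (12, 21), (12, 22), (12, 25), (12, 26), (12, 29), (12, 30), (19, 0), (19, 1), (19, 2), (19, 3), (19, 4), (19, 5), (19, 6), (19, 7), (19, 8), (19, 9), (19, 10), (19, 11), (19, 12), (19, 13), (19, 14), (19, 15), (19, 16), (19, 17), (19, 18), (19, 19), (19, 20), (19, 21), (19, 22), (19, 23), (19, 24), (19, 25), (19, 26), (19, 27), (19, 28), (19, 29), (19, 30), (19, 31)]
Holes: [(12, 1), (12, 2), (12, 5), (12, 6), (12, 9), (12, 10), (12, 13), (12, 14), (12, 17), (12, 18), (12, 21), (12, 22), (12, 25), (12, 26), (12, 29), (12, 30), (19, 0), (19, 1), (19, 2), (19, 3), (19, 4), (19, 5), (19, 6), (19, 7), (19, 8), (19, 9), (19, 10), (19, 11), (19, 12), (19, 13), (19, 14), (19, 15), (19, 16), (19, 17), (19, 18), (19, 19), (19, 20), (19, 21), (19, 22), (19, 23), (19, 24), (19, 25), (19, 26), (19, 27), (19, 28), (19, 29), (19, 30), (19, 31)]

Answer: no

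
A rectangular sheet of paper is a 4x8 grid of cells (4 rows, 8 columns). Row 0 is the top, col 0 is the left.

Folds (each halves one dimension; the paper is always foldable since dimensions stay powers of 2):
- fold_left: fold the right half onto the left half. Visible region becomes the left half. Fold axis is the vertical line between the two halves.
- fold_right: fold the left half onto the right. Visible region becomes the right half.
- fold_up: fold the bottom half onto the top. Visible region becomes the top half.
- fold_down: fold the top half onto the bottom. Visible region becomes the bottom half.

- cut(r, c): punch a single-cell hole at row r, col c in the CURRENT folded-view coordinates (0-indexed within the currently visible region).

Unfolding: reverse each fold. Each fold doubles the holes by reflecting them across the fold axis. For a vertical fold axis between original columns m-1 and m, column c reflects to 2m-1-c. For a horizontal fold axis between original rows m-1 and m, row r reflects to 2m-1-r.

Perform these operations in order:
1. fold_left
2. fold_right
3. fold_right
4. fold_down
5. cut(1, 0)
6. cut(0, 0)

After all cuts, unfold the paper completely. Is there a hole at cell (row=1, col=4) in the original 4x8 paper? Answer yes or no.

Answer: yes

Derivation:
Op 1 fold_left: fold axis v@4; visible region now rows[0,4) x cols[0,4) = 4x4
Op 2 fold_right: fold axis v@2; visible region now rows[0,4) x cols[2,4) = 4x2
Op 3 fold_right: fold axis v@3; visible region now rows[0,4) x cols[3,4) = 4x1
Op 4 fold_down: fold axis h@2; visible region now rows[2,4) x cols[3,4) = 2x1
Op 5 cut(1, 0): punch at orig (3,3); cuts so far [(3, 3)]; region rows[2,4) x cols[3,4) = 2x1
Op 6 cut(0, 0): punch at orig (2,3); cuts so far [(2, 3), (3, 3)]; region rows[2,4) x cols[3,4) = 2x1
Unfold 1 (reflect across h@2): 4 holes -> [(0, 3), (1, 3), (2, 3), (3, 3)]
Unfold 2 (reflect across v@3): 8 holes -> [(0, 2), (0, 3), (1, 2), (1, 3), (2, 2), (2, 3), (3, 2), (3, 3)]
Unfold 3 (reflect across v@2): 16 holes -> [(0, 0), (0, 1), (0, 2), (0, 3), (1, 0), (1, 1), (1, 2), (1, 3), (2, 0), (2, 1), (2, 2), (2, 3), (3, 0), (3, 1), (3, 2), (3, 3)]
Unfold 4 (reflect across v@4): 32 holes -> [(0, 0), (0, 1), (0, 2), (0, 3), (0, 4), (0, 5), (0, 6), (0, 7), (1, 0), (1, 1), (1, 2), (1, 3), (1, 4), (1, 5), (1, 6), (1, 7), (2, 0), (2, 1), (2, 2), (2, 3), (2, 4), (2, 5), (2, 6), (2, 7), (3, 0), (3, 1), (3, 2), (3, 3), (3, 4), (3, 5), (3, 6), (3, 7)]
Holes: [(0, 0), (0, 1), (0, 2), (0, 3), (0, 4), (0, 5), (0, 6), (0, 7), (1, 0), (1, 1), (1, 2), (1, 3), (1, 4), (1, 5), (1, 6), (1, 7), (2, 0), (2, 1), (2, 2), (2, 3), (2, 4), (2, 5), (2, 6), (2, 7), (3, 0), (3, 1), (3, 2), (3, 3), (3, 4), (3, 5), (3, 6), (3, 7)]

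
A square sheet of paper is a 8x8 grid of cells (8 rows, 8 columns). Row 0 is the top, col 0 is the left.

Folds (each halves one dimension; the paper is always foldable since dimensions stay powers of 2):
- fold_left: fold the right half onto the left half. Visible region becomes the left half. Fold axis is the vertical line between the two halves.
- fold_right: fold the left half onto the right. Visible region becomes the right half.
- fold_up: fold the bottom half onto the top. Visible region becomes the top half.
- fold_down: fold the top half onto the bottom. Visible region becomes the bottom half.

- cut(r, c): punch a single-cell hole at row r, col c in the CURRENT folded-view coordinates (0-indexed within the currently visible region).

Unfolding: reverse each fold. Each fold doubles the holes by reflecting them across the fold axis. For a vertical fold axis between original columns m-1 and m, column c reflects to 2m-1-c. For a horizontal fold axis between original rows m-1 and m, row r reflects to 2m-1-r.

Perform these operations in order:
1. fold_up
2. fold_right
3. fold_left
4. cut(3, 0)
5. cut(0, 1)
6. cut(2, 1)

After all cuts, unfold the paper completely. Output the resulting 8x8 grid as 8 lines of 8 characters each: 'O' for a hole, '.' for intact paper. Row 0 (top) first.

Op 1 fold_up: fold axis h@4; visible region now rows[0,4) x cols[0,8) = 4x8
Op 2 fold_right: fold axis v@4; visible region now rows[0,4) x cols[4,8) = 4x4
Op 3 fold_left: fold axis v@6; visible region now rows[0,4) x cols[4,6) = 4x2
Op 4 cut(3, 0): punch at orig (3,4); cuts so far [(3, 4)]; region rows[0,4) x cols[4,6) = 4x2
Op 5 cut(0, 1): punch at orig (0,5); cuts so far [(0, 5), (3, 4)]; region rows[0,4) x cols[4,6) = 4x2
Op 6 cut(2, 1): punch at orig (2,5); cuts so far [(0, 5), (2, 5), (3, 4)]; region rows[0,4) x cols[4,6) = 4x2
Unfold 1 (reflect across v@6): 6 holes -> [(0, 5), (0, 6), (2, 5), (2, 6), (3, 4), (3, 7)]
Unfold 2 (reflect across v@4): 12 holes -> [(0, 1), (0, 2), (0, 5), (0, 6), (2, 1), (2, 2), (2, 5), (2, 6), (3, 0), (3, 3), (3, 4), (3, 7)]
Unfold 3 (reflect across h@4): 24 holes -> [(0, 1), (0, 2), (0, 5), (0, 6), (2, 1), (2, 2), (2, 5), (2, 6), (3, 0), (3, 3), (3, 4), (3, 7), (4, 0), (4, 3), (4, 4), (4, 7), (5, 1), (5, 2), (5, 5), (5, 6), (7, 1), (7, 2), (7, 5), (7, 6)]

Answer: .OO..OO.
........
.OO..OO.
O..OO..O
O..OO..O
.OO..OO.
........
.OO..OO.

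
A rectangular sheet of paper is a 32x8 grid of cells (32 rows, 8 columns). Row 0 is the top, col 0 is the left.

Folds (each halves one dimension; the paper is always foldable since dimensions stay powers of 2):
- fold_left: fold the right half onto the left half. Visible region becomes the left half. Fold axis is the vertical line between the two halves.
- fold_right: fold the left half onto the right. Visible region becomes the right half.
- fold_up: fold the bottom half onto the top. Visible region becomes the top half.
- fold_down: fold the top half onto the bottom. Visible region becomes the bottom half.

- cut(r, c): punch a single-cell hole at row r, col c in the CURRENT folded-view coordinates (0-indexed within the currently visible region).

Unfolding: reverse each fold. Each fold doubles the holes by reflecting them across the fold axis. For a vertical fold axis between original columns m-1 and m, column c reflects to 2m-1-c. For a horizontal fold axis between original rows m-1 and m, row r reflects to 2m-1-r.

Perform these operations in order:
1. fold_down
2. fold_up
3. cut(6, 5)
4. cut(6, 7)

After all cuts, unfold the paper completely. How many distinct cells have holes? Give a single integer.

Op 1 fold_down: fold axis h@16; visible region now rows[16,32) x cols[0,8) = 16x8
Op 2 fold_up: fold axis h@24; visible region now rows[16,24) x cols[0,8) = 8x8
Op 3 cut(6, 5): punch at orig (22,5); cuts so far [(22, 5)]; region rows[16,24) x cols[0,8) = 8x8
Op 4 cut(6, 7): punch at orig (22,7); cuts so far [(22, 5), (22, 7)]; region rows[16,24) x cols[0,8) = 8x8
Unfold 1 (reflect across h@24): 4 holes -> [(22, 5), (22, 7), (25, 5), (25, 7)]
Unfold 2 (reflect across h@16): 8 holes -> [(6, 5), (6, 7), (9, 5), (9, 7), (22, 5), (22, 7), (25, 5), (25, 7)]

Answer: 8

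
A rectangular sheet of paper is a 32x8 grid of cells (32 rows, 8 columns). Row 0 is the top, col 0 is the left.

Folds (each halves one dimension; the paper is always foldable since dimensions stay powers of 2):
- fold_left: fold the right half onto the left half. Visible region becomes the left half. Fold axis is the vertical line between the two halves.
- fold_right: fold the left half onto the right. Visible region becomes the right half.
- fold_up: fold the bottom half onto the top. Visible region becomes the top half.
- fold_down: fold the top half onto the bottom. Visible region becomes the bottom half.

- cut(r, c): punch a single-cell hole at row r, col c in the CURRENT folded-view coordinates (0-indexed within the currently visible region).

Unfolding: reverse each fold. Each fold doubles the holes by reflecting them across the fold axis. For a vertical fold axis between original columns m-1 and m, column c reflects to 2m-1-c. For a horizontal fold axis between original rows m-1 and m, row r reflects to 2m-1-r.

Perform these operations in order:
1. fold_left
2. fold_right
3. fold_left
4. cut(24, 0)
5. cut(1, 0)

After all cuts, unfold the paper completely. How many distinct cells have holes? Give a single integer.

Op 1 fold_left: fold axis v@4; visible region now rows[0,32) x cols[0,4) = 32x4
Op 2 fold_right: fold axis v@2; visible region now rows[0,32) x cols[2,4) = 32x2
Op 3 fold_left: fold axis v@3; visible region now rows[0,32) x cols[2,3) = 32x1
Op 4 cut(24, 0): punch at orig (24,2); cuts so far [(24, 2)]; region rows[0,32) x cols[2,3) = 32x1
Op 5 cut(1, 0): punch at orig (1,2); cuts so far [(1, 2), (24, 2)]; region rows[0,32) x cols[2,3) = 32x1
Unfold 1 (reflect across v@3): 4 holes -> [(1, 2), (1, 3), (24, 2), (24, 3)]
Unfold 2 (reflect across v@2): 8 holes -> [(1, 0), (1, 1), (1, 2), (1, 3), (24, 0), (24, 1), (24, 2), (24, 3)]
Unfold 3 (reflect across v@4): 16 holes -> [(1, 0), (1, 1), (1, 2), (1, 3), (1, 4), (1, 5), (1, 6), (1, 7), (24, 0), (24, 1), (24, 2), (24, 3), (24, 4), (24, 5), (24, 6), (24, 7)]

Answer: 16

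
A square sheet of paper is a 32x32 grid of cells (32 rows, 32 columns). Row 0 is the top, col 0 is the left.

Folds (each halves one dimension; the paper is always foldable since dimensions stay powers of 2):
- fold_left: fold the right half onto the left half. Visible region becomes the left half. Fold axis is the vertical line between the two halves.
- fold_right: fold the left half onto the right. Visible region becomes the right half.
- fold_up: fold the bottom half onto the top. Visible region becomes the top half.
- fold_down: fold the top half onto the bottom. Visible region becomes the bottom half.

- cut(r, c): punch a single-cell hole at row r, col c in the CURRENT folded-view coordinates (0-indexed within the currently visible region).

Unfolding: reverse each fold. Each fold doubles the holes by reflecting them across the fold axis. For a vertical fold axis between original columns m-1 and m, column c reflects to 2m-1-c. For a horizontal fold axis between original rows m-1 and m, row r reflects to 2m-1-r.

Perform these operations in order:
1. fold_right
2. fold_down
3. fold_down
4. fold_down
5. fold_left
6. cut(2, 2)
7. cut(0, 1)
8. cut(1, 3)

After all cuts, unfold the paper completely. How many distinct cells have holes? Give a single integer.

Op 1 fold_right: fold axis v@16; visible region now rows[0,32) x cols[16,32) = 32x16
Op 2 fold_down: fold axis h@16; visible region now rows[16,32) x cols[16,32) = 16x16
Op 3 fold_down: fold axis h@24; visible region now rows[24,32) x cols[16,32) = 8x16
Op 4 fold_down: fold axis h@28; visible region now rows[28,32) x cols[16,32) = 4x16
Op 5 fold_left: fold axis v@24; visible region now rows[28,32) x cols[16,24) = 4x8
Op 6 cut(2, 2): punch at orig (30,18); cuts so far [(30, 18)]; region rows[28,32) x cols[16,24) = 4x8
Op 7 cut(0, 1): punch at orig (28,17); cuts so far [(28, 17), (30, 18)]; region rows[28,32) x cols[16,24) = 4x8
Op 8 cut(1, 3): punch at orig (29,19); cuts so far [(28, 17), (29, 19), (30, 18)]; region rows[28,32) x cols[16,24) = 4x8
Unfold 1 (reflect across v@24): 6 holes -> [(28, 17), (28, 30), (29, 19), (29, 28), (30, 18), (30, 29)]
Unfold 2 (reflect across h@28): 12 holes -> [(25, 18), (25, 29), (26, 19), (26, 28), (27, 17), (27, 30), (28, 17), (28, 30), (29, 19), (29, 28), (30, 18), (30, 29)]
Unfold 3 (reflect across h@24): 24 holes -> [(17, 18), (17, 29), (18, 19), (18, 28), (19, 17), (19, 30), (20, 17), (20, 30), (21, 19), (21, 28), (22, 18), (22, 29), (25, 18), (25, 29), (26, 19), (26, 28), (27, 17), (27, 30), (28, 17), (28, 30), (29, 19), (29, 28), (30, 18), (30, 29)]
Unfold 4 (reflect across h@16): 48 holes -> [(1, 18), (1, 29), (2, 19), (2, 28), (3, 17), (3, 30), (4, 17), (4, 30), (5, 19), (5, 28), (6, 18), (6, 29), (9, 18), (9, 29), (10, 19), (10, 28), (11, 17), (11, 30), (12, 17), (12, 30), (13, 19), (13, 28), (14, 18), (14, 29), (17, 18), (17, 29), (18, 19), (18, 28), (19, 17), (19, 30), (20, 17), (20, 30), (21, 19), (21, 28), (22, 18), (22, 29), (25, 18), (25, 29), (26, 19), (26, 28), (27, 17), (27, 30), (28, 17), (28, 30), (29, 19), (29, 28), (30, 18), (30, 29)]
Unfold 5 (reflect across v@16): 96 holes -> [(1, 2), (1, 13), (1, 18), (1, 29), (2, 3), (2, 12), (2, 19), (2, 28), (3, 1), (3, 14), (3, 17), (3, 30), (4, 1), (4, 14), (4, 17), (4, 30), (5, 3), (5, 12), (5, 19), (5, 28), (6, 2), (6, 13), (6, 18), (6, 29), (9, 2), (9, 13), (9, 18), (9, 29), (10, 3), (10, 12), (10, 19), (10, 28), (11, 1), (11, 14), (11, 17), (11, 30), (12, 1), (12, 14), (12, 17), (12, 30), (13, 3), (13, 12), (13, 19), (13, 28), (14, 2), (14, 13), (14, 18), (14, 29), (17, 2), (17, 13), (17, 18), (17, 29), (18, 3), (18, 12), (18, 19), (18, 28), (19, 1), (19, 14), (19, 17), (19, 30), (20, 1), (20, 14), (20, 17), (20, 30), (21, 3), (21, 12), (21, 19), (21, 28), (22, 2), (22, 13), (22, 18), (22, 29), (25, 2), (25, 13), (25, 18), (25, 29), (26, 3), (26, 12), (26, 19), (26, 28), (27, 1), (27, 14), (27, 17), (27, 30), (28, 1), (28, 14), (28, 17), (28, 30), (29, 3), (29, 12), (29, 19), (29, 28), (30, 2), (30, 13), (30, 18), (30, 29)]

Answer: 96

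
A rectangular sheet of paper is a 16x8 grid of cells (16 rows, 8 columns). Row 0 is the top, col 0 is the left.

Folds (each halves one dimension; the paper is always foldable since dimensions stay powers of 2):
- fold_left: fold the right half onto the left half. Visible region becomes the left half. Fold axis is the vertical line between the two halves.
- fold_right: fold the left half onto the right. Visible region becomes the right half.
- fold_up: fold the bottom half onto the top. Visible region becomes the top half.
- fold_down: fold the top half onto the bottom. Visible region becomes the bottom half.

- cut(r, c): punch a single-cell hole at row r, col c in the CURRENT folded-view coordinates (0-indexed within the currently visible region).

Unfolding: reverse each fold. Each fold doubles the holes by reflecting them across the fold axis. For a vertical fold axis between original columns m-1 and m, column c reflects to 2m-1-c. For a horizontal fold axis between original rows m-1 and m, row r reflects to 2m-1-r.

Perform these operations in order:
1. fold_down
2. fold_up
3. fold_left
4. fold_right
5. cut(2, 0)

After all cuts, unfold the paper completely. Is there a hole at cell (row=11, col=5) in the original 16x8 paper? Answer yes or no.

Op 1 fold_down: fold axis h@8; visible region now rows[8,16) x cols[0,8) = 8x8
Op 2 fold_up: fold axis h@12; visible region now rows[8,12) x cols[0,8) = 4x8
Op 3 fold_left: fold axis v@4; visible region now rows[8,12) x cols[0,4) = 4x4
Op 4 fold_right: fold axis v@2; visible region now rows[8,12) x cols[2,4) = 4x2
Op 5 cut(2, 0): punch at orig (10,2); cuts so far [(10, 2)]; region rows[8,12) x cols[2,4) = 4x2
Unfold 1 (reflect across v@2): 2 holes -> [(10, 1), (10, 2)]
Unfold 2 (reflect across v@4): 4 holes -> [(10, 1), (10, 2), (10, 5), (10, 6)]
Unfold 3 (reflect across h@12): 8 holes -> [(10, 1), (10, 2), (10, 5), (10, 6), (13, 1), (13, 2), (13, 5), (13, 6)]
Unfold 4 (reflect across h@8): 16 holes -> [(2, 1), (2, 2), (2, 5), (2, 6), (5, 1), (5, 2), (5, 5), (5, 6), (10, 1), (10, 2), (10, 5), (10, 6), (13, 1), (13, 2), (13, 5), (13, 6)]
Holes: [(2, 1), (2, 2), (2, 5), (2, 6), (5, 1), (5, 2), (5, 5), (5, 6), (10, 1), (10, 2), (10, 5), (10, 6), (13, 1), (13, 2), (13, 5), (13, 6)]

Answer: no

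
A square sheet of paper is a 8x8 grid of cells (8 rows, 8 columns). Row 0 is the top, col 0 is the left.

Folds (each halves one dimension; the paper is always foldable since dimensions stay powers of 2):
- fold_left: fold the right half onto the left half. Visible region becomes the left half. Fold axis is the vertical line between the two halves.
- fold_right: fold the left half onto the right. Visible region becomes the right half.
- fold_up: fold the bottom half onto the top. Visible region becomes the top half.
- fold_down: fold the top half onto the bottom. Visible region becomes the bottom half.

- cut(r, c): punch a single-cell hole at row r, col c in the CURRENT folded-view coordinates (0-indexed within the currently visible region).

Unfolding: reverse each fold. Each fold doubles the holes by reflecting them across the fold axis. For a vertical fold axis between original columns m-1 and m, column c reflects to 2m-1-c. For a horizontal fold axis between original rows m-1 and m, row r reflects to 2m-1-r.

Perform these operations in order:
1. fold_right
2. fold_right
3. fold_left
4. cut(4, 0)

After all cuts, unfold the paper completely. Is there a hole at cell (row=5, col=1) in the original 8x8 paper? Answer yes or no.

Op 1 fold_right: fold axis v@4; visible region now rows[0,8) x cols[4,8) = 8x4
Op 2 fold_right: fold axis v@6; visible region now rows[0,8) x cols[6,8) = 8x2
Op 3 fold_left: fold axis v@7; visible region now rows[0,8) x cols[6,7) = 8x1
Op 4 cut(4, 0): punch at orig (4,6); cuts so far [(4, 6)]; region rows[0,8) x cols[6,7) = 8x1
Unfold 1 (reflect across v@7): 2 holes -> [(4, 6), (4, 7)]
Unfold 2 (reflect across v@6): 4 holes -> [(4, 4), (4, 5), (4, 6), (4, 7)]
Unfold 3 (reflect across v@4): 8 holes -> [(4, 0), (4, 1), (4, 2), (4, 3), (4, 4), (4, 5), (4, 6), (4, 7)]
Holes: [(4, 0), (4, 1), (4, 2), (4, 3), (4, 4), (4, 5), (4, 6), (4, 7)]

Answer: no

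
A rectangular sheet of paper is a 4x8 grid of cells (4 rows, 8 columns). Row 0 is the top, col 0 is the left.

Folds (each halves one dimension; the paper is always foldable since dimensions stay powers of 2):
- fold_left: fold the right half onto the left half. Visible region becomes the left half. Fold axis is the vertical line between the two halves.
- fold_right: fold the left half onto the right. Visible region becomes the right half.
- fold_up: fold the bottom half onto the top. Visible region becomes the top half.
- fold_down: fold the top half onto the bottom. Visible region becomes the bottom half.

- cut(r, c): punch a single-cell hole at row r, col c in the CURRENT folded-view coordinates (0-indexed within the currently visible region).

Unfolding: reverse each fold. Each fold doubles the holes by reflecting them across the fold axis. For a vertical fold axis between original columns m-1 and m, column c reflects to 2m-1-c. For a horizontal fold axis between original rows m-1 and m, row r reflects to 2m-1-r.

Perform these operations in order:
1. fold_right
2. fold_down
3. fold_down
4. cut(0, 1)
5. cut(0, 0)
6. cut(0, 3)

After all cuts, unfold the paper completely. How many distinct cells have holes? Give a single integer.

Op 1 fold_right: fold axis v@4; visible region now rows[0,4) x cols[4,8) = 4x4
Op 2 fold_down: fold axis h@2; visible region now rows[2,4) x cols[4,8) = 2x4
Op 3 fold_down: fold axis h@3; visible region now rows[3,4) x cols[4,8) = 1x4
Op 4 cut(0, 1): punch at orig (3,5); cuts so far [(3, 5)]; region rows[3,4) x cols[4,8) = 1x4
Op 5 cut(0, 0): punch at orig (3,4); cuts so far [(3, 4), (3, 5)]; region rows[3,4) x cols[4,8) = 1x4
Op 6 cut(0, 3): punch at orig (3,7); cuts so far [(3, 4), (3, 5), (3, 7)]; region rows[3,4) x cols[4,8) = 1x4
Unfold 1 (reflect across h@3): 6 holes -> [(2, 4), (2, 5), (2, 7), (3, 4), (3, 5), (3, 7)]
Unfold 2 (reflect across h@2): 12 holes -> [(0, 4), (0, 5), (0, 7), (1, 4), (1, 5), (1, 7), (2, 4), (2, 5), (2, 7), (3, 4), (3, 5), (3, 7)]
Unfold 3 (reflect across v@4): 24 holes -> [(0, 0), (0, 2), (0, 3), (0, 4), (0, 5), (0, 7), (1, 0), (1, 2), (1, 3), (1, 4), (1, 5), (1, 7), (2, 0), (2, 2), (2, 3), (2, 4), (2, 5), (2, 7), (3, 0), (3, 2), (3, 3), (3, 4), (3, 5), (3, 7)]

Answer: 24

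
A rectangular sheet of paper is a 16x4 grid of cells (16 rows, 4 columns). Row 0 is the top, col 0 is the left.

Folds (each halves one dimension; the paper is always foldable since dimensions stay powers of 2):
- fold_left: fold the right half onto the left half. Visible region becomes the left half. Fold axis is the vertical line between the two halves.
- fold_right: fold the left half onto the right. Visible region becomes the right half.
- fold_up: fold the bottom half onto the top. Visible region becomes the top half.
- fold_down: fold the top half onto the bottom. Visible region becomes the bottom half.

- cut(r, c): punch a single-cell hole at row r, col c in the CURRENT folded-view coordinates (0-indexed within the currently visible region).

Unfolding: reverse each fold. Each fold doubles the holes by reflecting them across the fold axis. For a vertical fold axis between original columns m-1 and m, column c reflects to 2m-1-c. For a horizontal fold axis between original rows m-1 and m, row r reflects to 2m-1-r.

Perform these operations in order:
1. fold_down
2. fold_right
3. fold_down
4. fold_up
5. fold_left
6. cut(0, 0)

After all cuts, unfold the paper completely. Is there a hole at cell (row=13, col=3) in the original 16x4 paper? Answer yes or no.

Op 1 fold_down: fold axis h@8; visible region now rows[8,16) x cols[0,4) = 8x4
Op 2 fold_right: fold axis v@2; visible region now rows[8,16) x cols[2,4) = 8x2
Op 3 fold_down: fold axis h@12; visible region now rows[12,16) x cols[2,4) = 4x2
Op 4 fold_up: fold axis h@14; visible region now rows[12,14) x cols[2,4) = 2x2
Op 5 fold_left: fold axis v@3; visible region now rows[12,14) x cols[2,3) = 2x1
Op 6 cut(0, 0): punch at orig (12,2); cuts so far [(12, 2)]; region rows[12,14) x cols[2,3) = 2x1
Unfold 1 (reflect across v@3): 2 holes -> [(12, 2), (12, 3)]
Unfold 2 (reflect across h@14): 4 holes -> [(12, 2), (12, 3), (15, 2), (15, 3)]
Unfold 3 (reflect across h@12): 8 holes -> [(8, 2), (8, 3), (11, 2), (11, 3), (12, 2), (12, 3), (15, 2), (15, 3)]
Unfold 4 (reflect across v@2): 16 holes -> [(8, 0), (8, 1), (8, 2), (8, 3), (11, 0), (11, 1), (11, 2), (11, 3), (12, 0), (12, 1), (12, 2), (12, 3), (15, 0), (15, 1), (15, 2), (15, 3)]
Unfold 5 (reflect across h@8): 32 holes -> [(0, 0), (0, 1), (0, 2), (0, 3), (3, 0), (3, 1), (3, 2), (3, 3), (4, 0), (4, 1), (4, 2), (4, 3), (7, 0), (7, 1), (7, 2), (7, 3), (8, 0), (8, 1), (8, 2), (8, 3), (11, 0), (11, 1), (11, 2), (11, 3), (12, 0), (12, 1), (12, 2), (12, 3), (15, 0), (15, 1), (15, 2), (15, 3)]
Holes: [(0, 0), (0, 1), (0, 2), (0, 3), (3, 0), (3, 1), (3, 2), (3, 3), (4, 0), (4, 1), (4, 2), (4, 3), (7, 0), (7, 1), (7, 2), (7, 3), (8, 0), (8, 1), (8, 2), (8, 3), (11, 0), (11, 1), (11, 2), (11, 3), (12, 0), (12, 1), (12, 2), (12, 3), (15, 0), (15, 1), (15, 2), (15, 3)]

Answer: no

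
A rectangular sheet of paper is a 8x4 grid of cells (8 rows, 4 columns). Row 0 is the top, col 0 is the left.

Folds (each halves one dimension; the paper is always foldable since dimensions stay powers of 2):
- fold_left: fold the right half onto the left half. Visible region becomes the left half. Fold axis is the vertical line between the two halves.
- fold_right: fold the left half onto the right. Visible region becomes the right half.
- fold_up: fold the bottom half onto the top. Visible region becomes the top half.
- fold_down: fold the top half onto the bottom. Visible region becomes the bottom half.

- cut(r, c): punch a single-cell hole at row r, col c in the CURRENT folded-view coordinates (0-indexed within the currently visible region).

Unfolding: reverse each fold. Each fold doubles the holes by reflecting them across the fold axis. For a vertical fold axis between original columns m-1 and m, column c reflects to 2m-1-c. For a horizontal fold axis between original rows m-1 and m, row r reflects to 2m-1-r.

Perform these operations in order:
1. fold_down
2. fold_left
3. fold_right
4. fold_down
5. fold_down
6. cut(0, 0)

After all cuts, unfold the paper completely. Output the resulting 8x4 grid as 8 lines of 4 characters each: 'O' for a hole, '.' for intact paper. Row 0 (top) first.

Answer: OOOO
OOOO
OOOO
OOOO
OOOO
OOOO
OOOO
OOOO

Derivation:
Op 1 fold_down: fold axis h@4; visible region now rows[4,8) x cols[0,4) = 4x4
Op 2 fold_left: fold axis v@2; visible region now rows[4,8) x cols[0,2) = 4x2
Op 3 fold_right: fold axis v@1; visible region now rows[4,8) x cols[1,2) = 4x1
Op 4 fold_down: fold axis h@6; visible region now rows[6,8) x cols[1,2) = 2x1
Op 5 fold_down: fold axis h@7; visible region now rows[7,8) x cols[1,2) = 1x1
Op 6 cut(0, 0): punch at orig (7,1); cuts so far [(7, 1)]; region rows[7,8) x cols[1,2) = 1x1
Unfold 1 (reflect across h@7): 2 holes -> [(6, 1), (7, 1)]
Unfold 2 (reflect across h@6): 4 holes -> [(4, 1), (5, 1), (6, 1), (7, 1)]
Unfold 3 (reflect across v@1): 8 holes -> [(4, 0), (4, 1), (5, 0), (5, 1), (6, 0), (6, 1), (7, 0), (7, 1)]
Unfold 4 (reflect across v@2): 16 holes -> [(4, 0), (4, 1), (4, 2), (4, 3), (5, 0), (5, 1), (5, 2), (5, 3), (6, 0), (6, 1), (6, 2), (6, 3), (7, 0), (7, 1), (7, 2), (7, 3)]
Unfold 5 (reflect across h@4): 32 holes -> [(0, 0), (0, 1), (0, 2), (0, 3), (1, 0), (1, 1), (1, 2), (1, 3), (2, 0), (2, 1), (2, 2), (2, 3), (3, 0), (3, 1), (3, 2), (3, 3), (4, 0), (4, 1), (4, 2), (4, 3), (5, 0), (5, 1), (5, 2), (5, 3), (6, 0), (6, 1), (6, 2), (6, 3), (7, 0), (7, 1), (7, 2), (7, 3)]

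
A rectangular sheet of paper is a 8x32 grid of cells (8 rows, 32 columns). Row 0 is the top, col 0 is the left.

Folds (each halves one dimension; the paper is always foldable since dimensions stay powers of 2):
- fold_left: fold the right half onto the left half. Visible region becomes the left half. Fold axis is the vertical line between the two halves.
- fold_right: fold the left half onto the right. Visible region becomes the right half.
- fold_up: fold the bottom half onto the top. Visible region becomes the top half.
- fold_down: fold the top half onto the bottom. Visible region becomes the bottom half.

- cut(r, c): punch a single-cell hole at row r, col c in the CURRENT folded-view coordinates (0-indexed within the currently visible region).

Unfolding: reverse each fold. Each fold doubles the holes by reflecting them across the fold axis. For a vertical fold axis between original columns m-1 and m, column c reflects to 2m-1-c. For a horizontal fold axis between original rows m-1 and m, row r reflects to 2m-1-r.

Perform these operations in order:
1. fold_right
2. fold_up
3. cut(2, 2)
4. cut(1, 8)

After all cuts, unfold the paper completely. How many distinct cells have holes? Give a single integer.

Answer: 8

Derivation:
Op 1 fold_right: fold axis v@16; visible region now rows[0,8) x cols[16,32) = 8x16
Op 2 fold_up: fold axis h@4; visible region now rows[0,4) x cols[16,32) = 4x16
Op 3 cut(2, 2): punch at orig (2,18); cuts so far [(2, 18)]; region rows[0,4) x cols[16,32) = 4x16
Op 4 cut(1, 8): punch at orig (1,24); cuts so far [(1, 24), (2, 18)]; region rows[0,4) x cols[16,32) = 4x16
Unfold 1 (reflect across h@4): 4 holes -> [(1, 24), (2, 18), (5, 18), (6, 24)]
Unfold 2 (reflect across v@16): 8 holes -> [(1, 7), (1, 24), (2, 13), (2, 18), (5, 13), (5, 18), (6, 7), (6, 24)]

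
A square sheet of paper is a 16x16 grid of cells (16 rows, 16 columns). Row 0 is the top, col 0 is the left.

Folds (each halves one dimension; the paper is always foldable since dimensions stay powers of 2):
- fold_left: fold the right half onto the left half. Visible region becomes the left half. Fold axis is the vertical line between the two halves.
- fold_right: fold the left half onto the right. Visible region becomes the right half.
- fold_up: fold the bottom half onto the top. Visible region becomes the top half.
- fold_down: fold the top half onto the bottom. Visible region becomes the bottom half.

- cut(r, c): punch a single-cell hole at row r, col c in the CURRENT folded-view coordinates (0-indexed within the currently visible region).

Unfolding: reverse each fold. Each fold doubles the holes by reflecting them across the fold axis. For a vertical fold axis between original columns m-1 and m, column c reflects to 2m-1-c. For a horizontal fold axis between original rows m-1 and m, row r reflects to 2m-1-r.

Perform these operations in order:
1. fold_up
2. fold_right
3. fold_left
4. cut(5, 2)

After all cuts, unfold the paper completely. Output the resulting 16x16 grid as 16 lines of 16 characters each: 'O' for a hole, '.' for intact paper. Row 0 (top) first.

Op 1 fold_up: fold axis h@8; visible region now rows[0,8) x cols[0,16) = 8x16
Op 2 fold_right: fold axis v@8; visible region now rows[0,8) x cols[8,16) = 8x8
Op 3 fold_left: fold axis v@12; visible region now rows[0,8) x cols[8,12) = 8x4
Op 4 cut(5, 2): punch at orig (5,10); cuts so far [(5, 10)]; region rows[0,8) x cols[8,12) = 8x4
Unfold 1 (reflect across v@12): 2 holes -> [(5, 10), (5, 13)]
Unfold 2 (reflect across v@8): 4 holes -> [(5, 2), (5, 5), (5, 10), (5, 13)]
Unfold 3 (reflect across h@8): 8 holes -> [(5, 2), (5, 5), (5, 10), (5, 13), (10, 2), (10, 5), (10, 10), (10, 13)]

Answer: ................
................
................
................
................
..O..O....O..O..
................
................
................
................
..O..O....O..O..
................
................
................
................
................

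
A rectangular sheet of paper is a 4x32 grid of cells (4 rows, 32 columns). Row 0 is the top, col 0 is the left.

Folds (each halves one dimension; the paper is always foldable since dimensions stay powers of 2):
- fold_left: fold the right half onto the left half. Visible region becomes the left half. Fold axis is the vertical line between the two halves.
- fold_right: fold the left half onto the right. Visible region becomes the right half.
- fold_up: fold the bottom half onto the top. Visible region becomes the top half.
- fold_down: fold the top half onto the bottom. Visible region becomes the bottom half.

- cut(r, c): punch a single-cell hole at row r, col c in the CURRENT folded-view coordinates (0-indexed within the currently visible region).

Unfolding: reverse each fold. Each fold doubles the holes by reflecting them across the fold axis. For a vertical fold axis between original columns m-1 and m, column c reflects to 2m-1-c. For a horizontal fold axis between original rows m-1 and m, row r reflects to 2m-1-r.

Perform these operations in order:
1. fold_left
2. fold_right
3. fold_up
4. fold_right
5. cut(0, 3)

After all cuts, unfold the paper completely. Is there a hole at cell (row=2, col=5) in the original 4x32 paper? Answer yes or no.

Op 1 fold_left: fold axis v@16; visible region now rows[0,4) x cols[0,16) = 4x16
Op 2 fold_right: fold axis v@8; visible region now rows[0,4) x cols[8,16) = 4x8
Op 3 fold_up: fold axis h@2; visible region now rows[0,2) x cols[8,16) = 2x8
Op 4 fold_right: fold axis v@12; visible region now rows[0,2) x cols[12,16) = 2x4
Op 5 cut(0, 3): punch at orig (0,15); cuts so far [(0, 15)]; region rows[0,2) x cols[12,16) = 2x4
Unfold 1 (reflect across v@12): 2 holes -> [(0, 8), (0, 15)]
Unfold 2 (reflect across h@2): 4 holes -> [(0, 8), (0, 15), (3, 8), (3, 15)]
Unfold 3 (reflect across v@8): 8 holes -> [(0, 0), (0, 7), (0, 8), (0, 15), (3, 0), (3, 7), (3, 8), (3, 15)]
Unfold 4 (reflect across v@16): 16 holes -> [(0, 0), (0, 7), (0, 8), (0, 15), (0, 16), (0, 23), (0, 24), (0, 31), (3, 0), (3, 7), (3, 8), (3, 15), (3, 16), (3, 23), (3, 24), (3, 31)]
Holes: [(0, 0), (0, 7), (0, 8), (0, 15), (0, 16), (0, 23), (0, 24), (0, 31), (3, 0), (3, 7), (3, 8), (3, 15), (3, 16), (3, 23), (3, 24), (3, 31)]

Answer: no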